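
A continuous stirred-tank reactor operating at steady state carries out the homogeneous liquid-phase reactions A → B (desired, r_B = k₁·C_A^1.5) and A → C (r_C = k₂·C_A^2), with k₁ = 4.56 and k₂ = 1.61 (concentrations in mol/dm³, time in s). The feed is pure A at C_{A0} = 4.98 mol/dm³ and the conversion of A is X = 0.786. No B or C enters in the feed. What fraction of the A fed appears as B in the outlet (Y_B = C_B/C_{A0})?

Exit C_A = C_{A0}(1−X) = 4.98×0.214 = 1.066 mol/dm³.
Rates in a CSTR are evaluated at the outlet concentration: r_B = 4.56×1.066^1.5 = 5.017, r_C = 1.61×1.066^2 = 1.829.
Fraction of consumed A going to B: r_B/(r_B+r_C) = 0.7329.
C_B = 0.7329·C_{A0}·X = 0.7329×4.98×0.786 = 2.87 mol/dm³; Y_B = C_B/C_{A0} = 0.576.

0.576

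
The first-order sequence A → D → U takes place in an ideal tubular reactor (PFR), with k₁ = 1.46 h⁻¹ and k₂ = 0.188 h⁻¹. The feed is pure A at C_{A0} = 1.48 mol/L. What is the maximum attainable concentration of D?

For a first-order series the maximum intermediate yield is C_{D,max}/C_{A0} = (k₁/k₂)^[k₂/(k₂−k₁)].
= (1.46/0.188)^(0.188/(0.188−1.46)) = (7.766)^(-0.1478) = 0.7386.
C_{D,max} = 0.7386×1.48 = 1.09 mol/L.

1.09 mol/L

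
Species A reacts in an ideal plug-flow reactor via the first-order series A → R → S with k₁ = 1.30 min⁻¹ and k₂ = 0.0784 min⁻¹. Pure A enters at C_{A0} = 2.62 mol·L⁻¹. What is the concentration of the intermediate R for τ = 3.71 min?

2.06 mol·L⁻¹

The intermediate concentration in a first-order A→B→C sequence is C_R = k₁C_{A0}(e^(−k₁τ) − e^(−k₂τ))/(k₂−k₁).
e^(−k₁τ) = e^(−1.30×3.71) = e^(−4.823) = 0.008043; e^(−k₂τ) = e^(−0.2909) = 0.7476.
C_R = 1.30×2.62/(0.0784−1.30) × (0.008043−0.7476) = (-2.788)×(-0.7396) = 2.062 mol·L⁻¹.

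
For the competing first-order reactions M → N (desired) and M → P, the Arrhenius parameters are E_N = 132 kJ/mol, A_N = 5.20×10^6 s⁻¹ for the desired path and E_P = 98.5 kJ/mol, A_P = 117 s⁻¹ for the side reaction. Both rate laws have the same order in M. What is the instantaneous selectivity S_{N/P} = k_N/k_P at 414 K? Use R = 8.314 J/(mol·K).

2.64

k_N/k_P = (A_N/A_P)·exp[−(E_N−E_P)/(RT)] = (A_N/A_P)·exp[(E_P−E_N)/(RT)].
(E_P−E_N)/(RT) = (98.5−132)×10³/(8.314×414) = -33500/3442 = -9.733.
k_N/k_P = (5.20×10^6/117)·exp(-9.733) = 44444 × 5.931×10^-5 = 2.64.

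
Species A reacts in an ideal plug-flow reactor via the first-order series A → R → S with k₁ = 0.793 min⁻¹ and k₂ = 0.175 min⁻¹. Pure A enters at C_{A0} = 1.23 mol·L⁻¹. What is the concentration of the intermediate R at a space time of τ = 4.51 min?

Solving the coupled first-order balances gives C_R(τ) = [k₁/(k₂−k₁)]·C_{A0}·(e^(−k₁τ) − e^(−k₂τ)).
e^(−k₁τ) = e^(−0.793×4.51) = e^(−3.576) = 0.02798; e^(−k₂τ) = e^(−0.7892) = 0.4542.
C_R = 0.793×1.23/(0.175−0.793) × (0.02798−0.4542) = (-1.578)×(-0.4262) = 0.6727 mol·L⁻¹.

0.673 mol·L⁻¹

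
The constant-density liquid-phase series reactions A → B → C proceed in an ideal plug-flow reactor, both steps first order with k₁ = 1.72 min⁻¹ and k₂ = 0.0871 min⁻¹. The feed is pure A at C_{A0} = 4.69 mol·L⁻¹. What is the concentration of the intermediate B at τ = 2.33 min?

3.94 mol·L⁻¹

For first-order series with pure A initially, C_B(τ) = k₁C_{A0}/(k₂−k₁)·(e^(−k₁τ) − e^(−k₂τ)).
e^(−k₁τ) = e^(−1.72×2.33) = e^(−4.008) = 0.01818; e^(−k₂τ) = e^(−0.2029) = 0.8163.
C_B = 1.72×4.69/(0.0871−1.72) × (0.01818−0.8163) = (-4.940)×(-0.7981) = 3.943 mol·L⁻¹.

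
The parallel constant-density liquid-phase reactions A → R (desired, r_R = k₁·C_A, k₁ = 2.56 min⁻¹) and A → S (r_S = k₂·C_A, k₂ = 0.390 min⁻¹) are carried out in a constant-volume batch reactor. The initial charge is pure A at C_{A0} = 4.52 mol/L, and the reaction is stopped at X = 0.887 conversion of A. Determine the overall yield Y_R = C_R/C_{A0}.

0.770

C_A = C_{A0}(1−X) = 0.5108 mol/L.
Both paths are first order in A, so the instantaneous fraction to R is constant: dC_R/d(−C_A) = k₁/(k₁+k₂) = 0.8678.
C_R = 0.8678·(C_{A0}−C_A) = 0.8678×4.009 = 3.48 mol/L.
Y_R = C_R/C_{A0} = 3.479/4.52 = 0.770.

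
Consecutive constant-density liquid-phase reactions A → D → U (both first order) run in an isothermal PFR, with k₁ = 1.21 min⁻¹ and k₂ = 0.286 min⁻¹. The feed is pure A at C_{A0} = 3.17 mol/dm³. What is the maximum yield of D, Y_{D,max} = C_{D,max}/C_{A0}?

0.640

Evaluating C_D at τ_opt = ln(k₂/k₁)/(k₂−k₁) gives C_{D,max}/C_{A0} = (k₁/k₂)^[k₂/(k₂−k₁)].
= (1.21/0.286)^(0.286/(0.286−1.21)) = (4.231)^(-0.3095) = 0.6399.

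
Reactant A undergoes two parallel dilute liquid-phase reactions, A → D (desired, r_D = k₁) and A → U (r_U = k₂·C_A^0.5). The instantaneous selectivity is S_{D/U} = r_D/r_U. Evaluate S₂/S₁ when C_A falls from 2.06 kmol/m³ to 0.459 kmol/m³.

S_{D/U} = (k₁/k₂)·C_A^-0.5, so S₂/S₁ = (C_{A,2}/C_{A,1})^-0.5.
= (0.459/2.06)^(-0.5) = (0.2228)^(-0.5) = 2.12.

2.12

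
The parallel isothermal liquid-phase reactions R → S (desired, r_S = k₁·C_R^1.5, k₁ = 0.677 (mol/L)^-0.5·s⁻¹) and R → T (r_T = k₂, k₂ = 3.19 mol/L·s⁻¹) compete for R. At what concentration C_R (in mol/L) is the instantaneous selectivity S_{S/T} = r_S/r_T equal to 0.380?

1.47 mol/L

S_{S/T} = (k₁/k₂)·C_R^1.5 ⇒ C_R = (S·k₂/k₁)^(1/1.5).
= (0.380×3.19/0.677)^(0.6667) = (1.791)^(0.6667) = 1.47 mol/L.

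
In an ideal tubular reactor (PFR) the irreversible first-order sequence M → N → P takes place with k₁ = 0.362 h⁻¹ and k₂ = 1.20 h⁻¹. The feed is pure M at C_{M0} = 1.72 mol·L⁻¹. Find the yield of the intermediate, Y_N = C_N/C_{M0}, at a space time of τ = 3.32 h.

0.122

The intermediate concentration in a first-order A→B→C sequence is C_N = k₁C_{M0}(e^(−k₁τ) − e^(−k₂τ))/(k₂−k₁).
e^(−k₁τ) = e^(−0.362×3.32) = e^(−1.202) = 0.3006; e^(−k₂τ) = e^(−3.984) = 0.01861.
C_N = 0.362×1.72/(1.20−0.362) × (0.3006−0.01861) = 0.7430×0.2820 = 0.2095 mol·L⁻¹.
Y_N = C_N/C_{M0} = 0.2095/1.72 = 0.122.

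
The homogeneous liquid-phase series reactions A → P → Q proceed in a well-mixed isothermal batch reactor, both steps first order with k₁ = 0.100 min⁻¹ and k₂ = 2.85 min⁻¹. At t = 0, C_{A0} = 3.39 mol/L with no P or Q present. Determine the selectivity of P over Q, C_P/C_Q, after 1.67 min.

0.247

For first-order series with pure A initially, C_P(t) = k₁C_{A0}/(k₂−k₁)·(e^(−k₁t) − e^(−k₂t)).
e^(−k₁t) = e^(−0.100×1.67) = e^(−0.1670) = 0.8462; e^(−k₂t) = e^(−4.760) = 0.008570.
C_P = 0.100×3.39/(2.85−0.100) × (0.8462−0.008570) = 0.1233×0.8376 = 0.1033 mol/L.
C_A = C_{A0}e^(−k₁t) = 2.869 mol/L, so C_Q = C_{A0}−C_A−C_P = 0.4181 mol/L; C_P/C_Q = 0.247.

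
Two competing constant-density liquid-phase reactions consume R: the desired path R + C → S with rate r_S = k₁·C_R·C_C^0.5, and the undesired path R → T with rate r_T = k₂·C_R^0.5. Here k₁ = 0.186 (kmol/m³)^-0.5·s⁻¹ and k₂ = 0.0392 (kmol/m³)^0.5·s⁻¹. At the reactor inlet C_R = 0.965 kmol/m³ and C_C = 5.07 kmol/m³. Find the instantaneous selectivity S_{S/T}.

S_{S/T} = r_S/r_T = (k₁·C_R·C_C^0.5)/(k₂·C_R^0.5) = (k₁/k₂)·C_R^0.5·C_C^0.5.
= (0.186×0.9650×5.070^0.5) / (0.0392×0.9650^0.5) = 0.4042/0.03851 = 10.5.
Since the desired path is higher order in R, keeping C_R high (PFR or concentrated feed) favours S.

10.5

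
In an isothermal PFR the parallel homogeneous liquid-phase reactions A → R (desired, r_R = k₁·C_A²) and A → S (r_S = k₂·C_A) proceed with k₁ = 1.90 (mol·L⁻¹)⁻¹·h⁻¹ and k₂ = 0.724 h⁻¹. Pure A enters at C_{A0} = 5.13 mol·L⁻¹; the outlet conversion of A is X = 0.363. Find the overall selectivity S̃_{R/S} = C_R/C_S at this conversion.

10.9

C_A = C_{A0}(1−X) = 3.268 mol·L⁻¹.
Along a PFR/batch, dC_S/dC_A = −r_S/(r_R+r_S) = −k₂/(k₂+k₁·C_A).
Integrating from C_{A0} to C_A: C_S = (0.724/1.90)·ln[(0.724+1.90·5.13)/(0.724+1.90·3.27)] = 0.3811·ln(10.47/6.933) = 0.1571 mol·L⁻¹.
Then C_R = (C_{A0}−C_A) − C_S = 1.862 − 0.1571 = 1.705 mol·L⁻¹.
S̃_{R/S} = C_R/C_S = 1.705/0.1571 = 10.9.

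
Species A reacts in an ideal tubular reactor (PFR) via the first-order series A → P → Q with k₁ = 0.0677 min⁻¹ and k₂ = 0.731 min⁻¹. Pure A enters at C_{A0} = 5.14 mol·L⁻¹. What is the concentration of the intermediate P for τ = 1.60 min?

Solving the coupled first-order balances gives C_P(τ) = [k₁/(k₂−k₁)]·C_{A0}·(e^(−k₁τ) − e^(−k₂τ)).
e^(−k₁τ) = e^(−0.0677×1.60) = e^(−0.1083) = 0.8973; e^(−k₂τ) = e^(−1.170) = 0.3105.
C_P = 0.0677×5.14/(0.731−0.0677) × (0.8973−0.3105) = 0.5246×0.5868 = 0.3079 mol·L⁻¹.

0.308 mol·L⁻¹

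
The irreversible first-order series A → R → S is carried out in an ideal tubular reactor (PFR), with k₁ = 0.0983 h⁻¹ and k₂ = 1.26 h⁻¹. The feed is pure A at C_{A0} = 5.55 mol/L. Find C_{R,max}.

0.349 mol/L

For a first-order series the maximum intermediate yield is C_{R,max}/C_{A0} = (k₁/k₂)^[k₂/(k₂−k₁)].
= (0.0983/1.26)^(1.26/(1.26−0.0983)) = (0.07802)^(1.085) = 0.06287.
C_{R,max} = 0.06287×5.55 = 0.349 mol/L.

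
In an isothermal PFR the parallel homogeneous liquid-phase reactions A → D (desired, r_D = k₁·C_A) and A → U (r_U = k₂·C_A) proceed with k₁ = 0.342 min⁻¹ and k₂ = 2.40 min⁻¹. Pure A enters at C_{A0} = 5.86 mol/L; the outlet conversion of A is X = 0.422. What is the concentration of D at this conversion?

0.308 mol/L

C_A = C_{A0}(1−X) = 3.387 mol/L.
Both paths are first order in A, so the instantaneous fraction to D is constant: dC_D/d(−C_A) = k₁/(k₁+k₂) = 0.1247.
C_D = 0.1247·(C_{A0}−C_A) = 0.1247×2.473 = 0.308 mol/L.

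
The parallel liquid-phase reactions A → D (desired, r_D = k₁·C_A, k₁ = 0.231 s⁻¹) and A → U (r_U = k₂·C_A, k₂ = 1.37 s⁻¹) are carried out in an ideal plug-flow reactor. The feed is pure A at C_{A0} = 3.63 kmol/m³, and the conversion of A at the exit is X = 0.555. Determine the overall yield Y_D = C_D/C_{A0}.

0.0801

C_A = C_{A0}(1−X) = 1.615 kmol/m³.
Both paths are first order in A, so the instantaneous fraction to D is constant: dC_D/d(−C_A) = k₁/(k₁+k₂) = 0.1443.
C_D = 0.1443·(C_{A0}−C_A) = 0.1443×2.015 = 0.291 kmol/m³.
Y_D = C_D/C_{A0} = 0.2907/3.63 = 0.0801.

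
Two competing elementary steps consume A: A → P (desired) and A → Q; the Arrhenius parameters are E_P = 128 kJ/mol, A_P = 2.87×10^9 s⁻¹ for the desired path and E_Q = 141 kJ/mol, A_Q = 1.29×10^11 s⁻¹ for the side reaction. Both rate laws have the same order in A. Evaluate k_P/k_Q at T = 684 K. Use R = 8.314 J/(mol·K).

Since both paths have the same order in A, the concentration cancels and S_{P/Q} = k_P/k_Q = (A_P/A_Q)·exp[(E_Q−E_P)/(RT)].
(E_Q−E_P)/(RT) = (141−128)×10³/(8.314×684) = 13000/5687 = 2.286.
k_P/k_Q = (2.87×10^9/1.29×10^11)·exp(2.286) = 0.02225 × 9.836 = 0.219.

0.219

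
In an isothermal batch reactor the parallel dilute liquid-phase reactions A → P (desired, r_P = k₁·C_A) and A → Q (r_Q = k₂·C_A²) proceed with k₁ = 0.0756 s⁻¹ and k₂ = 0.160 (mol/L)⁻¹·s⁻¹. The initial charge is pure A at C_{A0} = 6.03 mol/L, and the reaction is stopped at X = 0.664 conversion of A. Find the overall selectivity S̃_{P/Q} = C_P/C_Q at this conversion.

C_A = C_{A0}(1−X) = 2.026 mol/L.
Along a PFR/batch, dC_P/dC_A = −r_P/(r_P+r_Q) = −k₁/(k₁+k₂·C_A).
Integrating from C_{A0} to C_A: C_P = (0.0756/0.160)·ln[(0.0756+0.160·6.03)/(0.0756+0.160·2.03)] = 0.4725·ln(1.040/0.3998) = 0.4519 mol/L.
C_Q = (C_{A0}−C_A)−C_P = 3.552 mol/L; S̃_{P/Q} = 0.4519/3.552 = 0.127.

0.127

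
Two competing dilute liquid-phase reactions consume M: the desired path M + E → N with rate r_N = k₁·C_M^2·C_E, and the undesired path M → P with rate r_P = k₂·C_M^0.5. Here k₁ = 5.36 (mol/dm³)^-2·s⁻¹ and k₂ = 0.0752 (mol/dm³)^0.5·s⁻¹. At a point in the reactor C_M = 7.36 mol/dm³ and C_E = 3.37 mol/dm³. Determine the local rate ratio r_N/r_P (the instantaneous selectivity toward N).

S_{N/P} = r_N/r_P = (k₁·C_M^2·C_E)/(k₂·C_M^0.5) = (k₁/k₂)·C_M^1.5·C_E.
= (5.36×7.360^2×3.370) / (0.0752×7.360^0.5) = 978.5/0.2040 = 4796.

4796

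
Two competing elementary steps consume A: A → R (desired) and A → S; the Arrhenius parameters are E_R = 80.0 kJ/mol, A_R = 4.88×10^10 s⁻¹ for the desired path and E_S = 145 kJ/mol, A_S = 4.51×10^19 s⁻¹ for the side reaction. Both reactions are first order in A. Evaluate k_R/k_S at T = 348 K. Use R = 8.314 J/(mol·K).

6.18

k_R/k_S = (A_R/A_S)·exp[−(E_R−E_S)/(RT)] = (A_R/A_S)·exp[(E_S−E_R)/(RT)].
(E_S−E_R)/(RT) = (145−80.0)×10³/(8.314×348) = 65000/2893 = 22.47.
k_R/k_S = (4.88×10^10/4.51×10^19)·exp(22.47) = 1.082×10^-9 × 5.712×10^9 = 6.18.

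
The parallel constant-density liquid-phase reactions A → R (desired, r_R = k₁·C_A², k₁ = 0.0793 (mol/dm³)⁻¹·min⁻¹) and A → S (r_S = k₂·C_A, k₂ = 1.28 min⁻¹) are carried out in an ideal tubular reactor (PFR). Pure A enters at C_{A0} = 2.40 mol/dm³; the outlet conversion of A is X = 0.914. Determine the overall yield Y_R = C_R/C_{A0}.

C_A = C_{A0}(1−X) = 0.2064 mol/dm³.
Along a PFR/batch, dC_S/dC_A = −r_S/(r_R+r_S) = −k₂/(k₂+k₁·C_A).
Integrating from C_{A0} to C_A: C_S = (1.28/0.0793)·ln[(1.28+0.0793·2.40)/(1.28+0.0793·0.206)] = 16.14·ln(1.470/1.296) = 2.032 mol/dm³.
Then C_R = (C_{A0}−C_A) − C_S = 2.194 − 2.032 = 0.1612 mol/dm³.
Y_R = C_R/C_{A0} = 0.1612/2.40 = 0.0672.

0.0672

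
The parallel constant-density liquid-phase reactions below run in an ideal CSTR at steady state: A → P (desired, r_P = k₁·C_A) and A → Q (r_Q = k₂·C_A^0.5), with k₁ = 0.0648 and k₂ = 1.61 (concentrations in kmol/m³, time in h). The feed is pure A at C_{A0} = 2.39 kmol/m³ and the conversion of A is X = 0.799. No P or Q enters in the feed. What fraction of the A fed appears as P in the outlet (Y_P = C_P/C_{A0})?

Exit C_A = C_{A0}(1−X) = 2.39×0.201 = 0.4804 kmol/m³.
Rates in a CSTR are evaluated at the outlet concentration: r_P = 0.0648×0.4804 = 0.03113, r_Q = 1.61×0.4804^0.5 = 1.116.
Fraction of consumed A going to P: r_P/(r_P+r_Q) = 0.02714.
C_P = 0.02714·C_{A0}·X = 0.02714×2.39×0.799 = 0.0518 kmol/m³; Y_P = C_P/C_{A0} = 0.0217.

0.0217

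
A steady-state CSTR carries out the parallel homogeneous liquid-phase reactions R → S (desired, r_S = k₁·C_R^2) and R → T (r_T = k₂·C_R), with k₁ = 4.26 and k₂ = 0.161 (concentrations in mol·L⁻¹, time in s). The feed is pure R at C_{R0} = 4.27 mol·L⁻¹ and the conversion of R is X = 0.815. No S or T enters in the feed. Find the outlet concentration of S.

3.32 mol·L⁻¹

Exit C_R = C_{R0}(1−X) = 4.27×0.185 = 0.7900 mol·L⁻¹.
Rates in a CSTR are evaluated at the outlet concentration: r_S = 4.26×0.7900^2 = 2.658, r_T = 0.161×0.7900 = 0.1272.
Fraction of consumed R going to S: r_S/(r_S+r_T) = 0.9543.
C_S = 0.9543·C_{R0}·X = 0.9543×4.27×0.815 = 3.32 mol·L⁻¹.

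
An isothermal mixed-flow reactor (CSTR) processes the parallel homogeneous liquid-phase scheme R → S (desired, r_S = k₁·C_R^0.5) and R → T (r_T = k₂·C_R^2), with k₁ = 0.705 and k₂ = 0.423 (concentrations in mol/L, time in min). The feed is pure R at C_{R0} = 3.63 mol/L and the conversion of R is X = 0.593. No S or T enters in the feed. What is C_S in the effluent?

1.04 mol/L

Exit C_R = C_{R0}(1−X) = 3.63×0.407 = 1.477 mol/L.
A CSTR operates uniformly at the exit composition, giving r_S = 0.8569 and r_T = 0.9233 (each k·C_R^n at C_R = 1.477).
Fraction of consumed R going to S: r_S/(r_S+r_T) = 0.4814.
C_S = 0.4814·C_{R0}·X = 0.4814×3.63×0.593 = 1.04 mol/L.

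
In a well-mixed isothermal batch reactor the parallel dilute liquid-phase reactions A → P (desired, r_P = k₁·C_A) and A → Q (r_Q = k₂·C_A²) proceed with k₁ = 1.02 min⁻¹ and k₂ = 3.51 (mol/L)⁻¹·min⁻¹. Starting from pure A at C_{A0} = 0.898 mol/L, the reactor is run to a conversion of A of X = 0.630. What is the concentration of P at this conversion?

C_A = C_{A0}(1−X) = 0.3323 mol/L.
Along a PFR/batch, dC_P/dC_A = −r_P/(r_P+r_Q) = −k₁/(k₁+k₂·C_A).
Integrating from C_{A0} to C_A: C_P = (1.02/3.51)·ln[(1.02+3.51·0.898)/(1.02+3.51·0.332)] = 0.2906·ln(4.172/2.186) = 0.1878 mol/L.

0.188 mol/L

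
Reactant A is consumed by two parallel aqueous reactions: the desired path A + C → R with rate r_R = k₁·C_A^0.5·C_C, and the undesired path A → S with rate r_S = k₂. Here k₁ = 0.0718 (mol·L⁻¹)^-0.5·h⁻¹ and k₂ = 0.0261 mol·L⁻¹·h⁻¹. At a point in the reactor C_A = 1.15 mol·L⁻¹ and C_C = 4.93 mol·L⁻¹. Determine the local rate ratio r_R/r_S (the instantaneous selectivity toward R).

14.5

S_{R/S} = r_R/r_S = (k₁·C_A^0.5·C_C)/(k₂) = (k₁/k₂)·C_A^0.5·C_C.
= (0.0718×1.150^0.5×4.930) / (0.0261) = 0.3796/0.02610 = 14.5.
Since the desired path is higher order in A, keeping C_A high (PFR or concentrated feed) favours R.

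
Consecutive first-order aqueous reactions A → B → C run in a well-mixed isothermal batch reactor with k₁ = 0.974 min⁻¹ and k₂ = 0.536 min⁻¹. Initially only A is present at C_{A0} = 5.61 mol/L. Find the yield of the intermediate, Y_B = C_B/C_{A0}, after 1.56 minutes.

For first-order series with pure A initially, C_B(t) = k₁C_{A0}/(k₂−k₁)·(e^(−k₁t) − e^(−k₂t)).
e^(−k₁t) = e^(−0.974×1.56) = e^(−1.519) = 0.2188; e^(−k₂t) = e^(−0.8362) = 0.4334.
C_B = 0.974×5.61/(0.536−0.974) × (0.2188−0.4334) = (-12.48)×(-0.2145) = 2.676 mol/L.
Y_B = C_B/C_{A0} = 2.676/5.61 = 0.477.

0.477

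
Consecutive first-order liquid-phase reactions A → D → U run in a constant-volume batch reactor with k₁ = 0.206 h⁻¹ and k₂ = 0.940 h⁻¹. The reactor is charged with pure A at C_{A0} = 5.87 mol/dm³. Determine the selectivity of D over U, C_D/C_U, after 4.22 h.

0.240

For first-order series with pure A initially, C_D(t) = k₁C_{A0}/(k₂−k₁)·(e^(−k₁t) − e^(−k₂t)).
e^(−k₁t) = e^(−0.206×4.22) = e^(−0.8693) = 0.4192; e^(−k₂t) = e^(−3.967) = 0.01893.
C_D = 0.206×5.87/(0.940−0.206) × (0.4192−0.01893) = 1.647×0.4003 = 0.6595 mol/dm³.
C_A = C_{A0}e^(−k₁t) = 2.461 mol/dm³, so C_U = C_{A0}−C_A−C_D = 2.750 mol/dm³; C_D/C_U = 0.240.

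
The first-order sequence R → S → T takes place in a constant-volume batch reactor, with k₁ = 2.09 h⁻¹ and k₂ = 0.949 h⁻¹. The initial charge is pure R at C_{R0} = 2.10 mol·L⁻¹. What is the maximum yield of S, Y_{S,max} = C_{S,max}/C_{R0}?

0.519

At the optimum, C_{S,max}/C_{R0} = (k₁/k₂)^[k₂/(k₂−k₁)].
= (2.09/0.949)^(0.949/(0.949−2.09)) = (2.202)^(-0.8317) = 0.5186.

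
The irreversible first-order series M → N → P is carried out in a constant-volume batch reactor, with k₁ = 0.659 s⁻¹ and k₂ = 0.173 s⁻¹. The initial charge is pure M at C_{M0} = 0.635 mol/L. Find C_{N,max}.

At the optimum, C_{N,max}/C_{M0} = (k₁/k₂)^[k₂/(k₂−k₁)].
= (0.659/0.173)^(0.173/(0.173−0.659)) = (3.809)^(-0.3560) = 0.6212.
C_{N,max} = 0.6212×0.635 = 0.394 mol/L.

0.394 mol/L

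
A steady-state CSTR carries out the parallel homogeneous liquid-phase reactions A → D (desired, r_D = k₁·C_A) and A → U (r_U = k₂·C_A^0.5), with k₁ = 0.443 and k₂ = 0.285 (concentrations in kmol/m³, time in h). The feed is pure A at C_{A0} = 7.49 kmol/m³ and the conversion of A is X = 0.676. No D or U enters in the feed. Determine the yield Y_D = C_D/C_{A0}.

0.478

Exit C_A = C_{A0}(1−X) = 7.49×0.324 = 2.427 kmol/m³.
Rates in a CSTR are evaluated at the outlet concentration: r_D = 0.443×2.427 = 1.075, r_U = 0.285×2.427^0.5 = 0.4440.
Fraction of consumed A going to D: r_D/(r_D+r_U) = 0.7077.
C_D = 0.7077·C_{A0}·X = 0.7077×7.49×0.676 = 3.58 kmol/m³; Y_D = C_D/C_{A0} = 0.478.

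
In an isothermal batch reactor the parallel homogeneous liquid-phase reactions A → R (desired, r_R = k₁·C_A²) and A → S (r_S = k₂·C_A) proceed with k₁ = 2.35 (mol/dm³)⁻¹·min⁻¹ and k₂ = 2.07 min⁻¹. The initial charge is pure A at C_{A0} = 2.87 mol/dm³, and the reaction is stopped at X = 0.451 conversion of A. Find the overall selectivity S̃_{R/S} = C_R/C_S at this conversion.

C_A = C_{A0}(1−X) = 1.576 mol/dm³.
Along a PFR/batch, dC_S/dC_A = −r_S/(r_R+r_S) = −k₂/(k₂+k₁·C_A).
Integrating from C_{A0} to C_A: C_S = (2.07/2.35)·ln[(2.07+2.35·2.87)/(2.07+2.35·1.58)] = 0.8809·ln(8.815/5.773) = 0.3728 mol/dm³.
Then C_R = (C_{A0}−C_A) − C_S = 1.294 − 0.3728 = 0.9215 mol/dm³.
S̃_{R/S} = C_R/C_S = 0.9215/0.3728 = 2.47.

2.47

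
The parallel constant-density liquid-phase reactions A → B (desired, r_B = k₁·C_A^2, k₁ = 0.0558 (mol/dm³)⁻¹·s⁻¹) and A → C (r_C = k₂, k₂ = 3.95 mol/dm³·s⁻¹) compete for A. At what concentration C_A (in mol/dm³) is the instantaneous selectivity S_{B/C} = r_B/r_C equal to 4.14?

S_{B/C} = (k₁/k₂)·C_A^2 ⇒ C_A = (S·k₂/k₁)^(0.5).
= (4.14×3.95/0.0558)^(0.5) = (293.1)^(0.5) = 17.1 mol/dm³.

17.1 mol/dm³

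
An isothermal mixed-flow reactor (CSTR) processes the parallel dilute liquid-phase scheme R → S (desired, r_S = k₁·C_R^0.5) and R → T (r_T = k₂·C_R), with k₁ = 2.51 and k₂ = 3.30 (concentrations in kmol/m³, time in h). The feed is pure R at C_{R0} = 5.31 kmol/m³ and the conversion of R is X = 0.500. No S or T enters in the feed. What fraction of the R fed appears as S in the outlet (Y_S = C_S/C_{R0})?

Exit C_R = C_{R0}(1−X) = 5.31×0.500 = 2.655 kmol/m³.
A CSTR operates uniformly at the exit composition, giving r_S = 4.090 and r_T = 8.761 (each k·C_R^n at C_R = 2.655).
Fraction of consumed R going to S: r_S/(r_S+r_T) = 0.3182.
C_S = 0.3182·C_{R0}·X = 0.3182×5.31×0.500 = 0.845 kmol/m³; Y_S = C_S/C_{R0} = 0.159.

0.159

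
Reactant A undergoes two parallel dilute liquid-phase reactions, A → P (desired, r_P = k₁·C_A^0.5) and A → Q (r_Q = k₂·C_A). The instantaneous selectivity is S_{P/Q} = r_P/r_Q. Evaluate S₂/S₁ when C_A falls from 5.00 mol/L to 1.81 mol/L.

S_{P/Q} = (k₁/k₂)·C_A^-0.5, so S₂/S₁ = (C_{A,2}/C_{A,1})^-0.5.
= (1.81/5.00)^(-0.5) = (0.3620)^(-0.5) = 1.66.
Selectivity toward P rises as C_A falls — low-concentration operation is favoured.

1.66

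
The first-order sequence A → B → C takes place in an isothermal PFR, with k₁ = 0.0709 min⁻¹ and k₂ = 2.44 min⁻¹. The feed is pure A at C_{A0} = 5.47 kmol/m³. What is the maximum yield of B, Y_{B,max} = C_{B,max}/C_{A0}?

For a first-order series the maximum intermediate yield is C_{B,max}/C_{A0} = (k₁/k₂)^[k₂/(k₂−k₁)].
= (0.0709/2.44)^(2.44/(2.44−0.0709)) = (0.02906)^(1.030) = 0.02614.

0.0261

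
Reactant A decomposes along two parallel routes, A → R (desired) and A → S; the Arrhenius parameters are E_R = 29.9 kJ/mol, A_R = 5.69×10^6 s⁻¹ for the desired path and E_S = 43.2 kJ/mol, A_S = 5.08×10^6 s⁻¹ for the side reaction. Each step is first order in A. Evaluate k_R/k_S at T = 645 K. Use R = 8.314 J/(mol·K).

k_R/k_S = (A_R/A_S)·exp[−(E_R−E_S)/(RT)] = (A_R/A_S)·exp[(E_S−E_R)/(RT)].
(E_S−E_R)/(RT) = (43.2−29.9)×10³/(8.314×645) = 13300/5363 = 2.480.
k_R/k_S = (5.69×10^6/5.08×10^6)·exp(2.480) = 1.120 × 11.94 = 13.4.
Since E_R < E_S, lowering the temperature improves selectivity toward R.

13.4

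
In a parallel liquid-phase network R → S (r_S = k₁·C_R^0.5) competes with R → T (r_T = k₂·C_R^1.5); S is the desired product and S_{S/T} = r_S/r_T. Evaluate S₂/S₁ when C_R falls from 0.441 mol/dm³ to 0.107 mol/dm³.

4.12

S_{S/T} = (k₁/k₂)·C_R⁻¹, so S₂/S₁ = (C_{R,2}/C_{R,1})⁻¹.
= 0.441/0.107 = 4.12.
Selectivity toward S rises as C_R falls — low-concentration operation is favoured.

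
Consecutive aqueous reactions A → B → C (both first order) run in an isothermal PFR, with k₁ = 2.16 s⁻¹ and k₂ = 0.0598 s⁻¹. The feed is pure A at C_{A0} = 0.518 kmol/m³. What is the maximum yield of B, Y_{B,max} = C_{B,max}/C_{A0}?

At the optimum, C_{B,max}/C_{A0} = (k₁/k₂)^[k₂/(k₂−k₁)].
= (2.16/0.0598)^(0.0598/(0.0598−2.16)) = (36.12)^(-0.02847) = 0.9029.

0.903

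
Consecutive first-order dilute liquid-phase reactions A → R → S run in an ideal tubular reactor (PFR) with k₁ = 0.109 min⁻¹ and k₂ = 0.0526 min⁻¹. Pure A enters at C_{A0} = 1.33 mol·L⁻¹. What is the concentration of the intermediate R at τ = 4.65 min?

Solving the coupled first-order balances gives C_R(τ) = [k₁/(k₂−k₁)]·C_{A0}·(e^(−k₁τ) − e^(−k₂τ)).
e^(−k₁τ) = e^(−0.109×4.65) = e^(−0.5069) = 0.6024; e^(−k₂τ) = e^(−0.2446) = 0.7830.
C_R = 0.109×1.33/(0.0526−0.109) × (0.6024−0.7830) = (-2.570)×(-0.1806) = 0.4643 mol·L⁻¹.

0.464 mol·L⁻¹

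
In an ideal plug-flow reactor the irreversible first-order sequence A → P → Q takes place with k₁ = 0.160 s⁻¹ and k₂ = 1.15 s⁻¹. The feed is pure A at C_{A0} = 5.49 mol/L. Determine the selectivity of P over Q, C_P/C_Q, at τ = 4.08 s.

0.208

The intermediate concentration in a first-order A→B→C sequence is C_P = k₁C_{A0}(e^(−k₁τ) − e^(−k₂τ))/(k₂−k₁).
e^(−k₁τ) = e^(−0.160×4.08) = e^(−0.6528) = 0.5206; e^(−k₂τ) = e^(−4.692) = 0.009168.
C_P = 0.160×5.49/(1.15−0.160) × (0.5206−0.009168) = 0.8873×0.5114 = 0.4538 mol/L.
C_A = C_{A0}e^(−k₁τ) = 2.858 mol/L, so C_Q = C_{A0}−C_A−C_P = 2.178 mol/L; C_P/C_Q = 0.208.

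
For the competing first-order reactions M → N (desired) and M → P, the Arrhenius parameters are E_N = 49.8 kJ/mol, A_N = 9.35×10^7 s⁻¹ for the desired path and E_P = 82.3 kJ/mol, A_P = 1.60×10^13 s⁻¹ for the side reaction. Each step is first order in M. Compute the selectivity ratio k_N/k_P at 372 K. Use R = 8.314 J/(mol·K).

Since both paths have the same order in M, the concentration cancels and S_{N/P} = k_N/k_P = (A_N/A_P)·exp[(E_P−E_N)/(RT)].
(E_P−E_N)/(RT) = (82.3−49.8)×10³/(8.314×372) = 32500/3093 = 10.51.
k_N/k_P = (9.35×10^7/1.60×10^13)·exp(10.51) = 5.844×10^-6 × 36616 = 0.214.

0.214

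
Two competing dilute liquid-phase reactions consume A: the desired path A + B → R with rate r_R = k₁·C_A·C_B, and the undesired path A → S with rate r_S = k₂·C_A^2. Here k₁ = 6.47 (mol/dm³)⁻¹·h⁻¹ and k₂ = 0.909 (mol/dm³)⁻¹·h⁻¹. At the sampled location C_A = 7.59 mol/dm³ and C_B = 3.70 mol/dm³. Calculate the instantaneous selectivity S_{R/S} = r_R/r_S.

S_{R/S} = r_R/r_S = (k₁·C_A·C_B)/(k₂·C_A^2) = (k₁/k₂)·C_A⁻¹·C_B.
= (6.47×7.590×3.700) / (0.909×7.590^2) = 181.7/52.37 = 3.47.
The undesired path is higher order in A, so low C_A (CSTR or dilute feed) favours R.

3.47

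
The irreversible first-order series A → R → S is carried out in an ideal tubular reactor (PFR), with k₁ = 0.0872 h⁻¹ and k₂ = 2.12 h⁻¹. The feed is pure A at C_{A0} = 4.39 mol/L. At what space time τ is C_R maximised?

1.57 h

Setting dC_R/dτ = 0 gives τ_opt = ln(k₂/k₁)/(k₂−k₁).
= ln(2.12/0.0872)/(2.12−0.0872) = ln(24.31)/2.033 = 3.191/2.033 = 1.57 h.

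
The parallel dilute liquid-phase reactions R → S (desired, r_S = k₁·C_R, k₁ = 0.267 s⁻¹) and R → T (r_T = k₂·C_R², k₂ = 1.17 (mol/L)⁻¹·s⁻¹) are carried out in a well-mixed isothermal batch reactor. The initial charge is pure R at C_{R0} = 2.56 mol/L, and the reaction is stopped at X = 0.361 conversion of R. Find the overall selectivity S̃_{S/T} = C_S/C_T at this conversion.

C_R = C_{R0}(1−X) = 1.636 mol/L.
Along a PFR/batch, dC_S/dC_R = −r_S/(r_S+r_T) = −k₁/(k₁+k₂·C_R).
Integrating from C_{R0} to C_R: C_S = (0.267/1.17)·ln[(0.267+1.17·2.56)/(0.267+1.17·1.64)] = 0.2282·ln(3.262/2.181) = 0.09189 mol/L.
C_T = (C_{R0}−C_R)−C_S = 0.8323 mol/L; S̃_{S/T} = 0.09189/0.8323 = 0.110.

0.110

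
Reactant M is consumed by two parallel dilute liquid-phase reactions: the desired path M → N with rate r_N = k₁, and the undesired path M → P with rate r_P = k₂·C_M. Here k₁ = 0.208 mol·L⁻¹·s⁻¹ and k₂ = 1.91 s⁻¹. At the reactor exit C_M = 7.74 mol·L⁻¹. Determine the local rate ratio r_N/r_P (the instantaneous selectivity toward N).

0.0141

S_{N/P} = r_N/r_P = (k₁)/(k₂·C_M) = (k₁/k₂)·C_M⁻¹.
= (0.208) / (1.91×7.740) = 0.2080/14.78 = 0.0141.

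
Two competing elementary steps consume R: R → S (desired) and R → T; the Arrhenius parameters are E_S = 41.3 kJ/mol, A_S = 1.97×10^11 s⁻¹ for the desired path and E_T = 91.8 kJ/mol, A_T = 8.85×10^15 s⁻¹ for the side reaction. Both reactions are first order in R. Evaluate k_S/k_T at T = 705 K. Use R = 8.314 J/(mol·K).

0.123

k_S/k_T = (A_S/A_T)·exp[−(E_S−E_T)/(RT)] = (A_S/A_T)·exp[(E_T−E_S)/(RT)].
(E_T−E_S)/(RT) = (91.8−41.3)×10³/(8.314×705) = 50500/5861 = 8.616.
k_S/k_T = (1.97×10^11/8.85×10^15)·exp(8.616) = 2.226×10^-5 × 5518 = 0.123.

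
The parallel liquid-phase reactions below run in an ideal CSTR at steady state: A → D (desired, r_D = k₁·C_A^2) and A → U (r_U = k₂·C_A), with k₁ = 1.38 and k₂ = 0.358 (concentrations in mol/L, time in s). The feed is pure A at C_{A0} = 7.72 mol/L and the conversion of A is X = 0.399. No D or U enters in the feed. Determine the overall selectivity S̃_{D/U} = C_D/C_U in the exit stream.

Exit C_A = C_{A0}(1−X) = 7.72×0.601 = 4.640 mol/L.
In a CSTR the entire volume is at exit conditions, so r_D = 1.38×4.640^2 = 29.71 and r_U = 0.358×4.640 = 1.661.
Overall selectivity = C_D/C_U = r_Dτ/(r_Uτ) = r_D/r_U = 17.9.

17.9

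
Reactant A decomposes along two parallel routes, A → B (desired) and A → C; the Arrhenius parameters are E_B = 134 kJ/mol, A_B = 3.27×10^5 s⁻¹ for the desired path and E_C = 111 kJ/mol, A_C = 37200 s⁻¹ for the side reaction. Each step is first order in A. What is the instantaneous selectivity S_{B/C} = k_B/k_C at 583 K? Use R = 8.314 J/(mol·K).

0.0764

k_B/k_C = (A_B/A_C)·exp[−(E_B−E_C)/(RT)] = (A_B/A_C)·exp[(E_C−E_B)/(RT)].
(E_C−E_B)/(RT) = (111−134)×10³/(8.314×583) = -23000/4847 = -4.745.
k_B/k_C = (3.27×10^5/37200)·exp(-4.745) = 8.790 × 0.008694 = 0.0764.
Since E_B > E_C, raising the temperature improves selectivity toward B.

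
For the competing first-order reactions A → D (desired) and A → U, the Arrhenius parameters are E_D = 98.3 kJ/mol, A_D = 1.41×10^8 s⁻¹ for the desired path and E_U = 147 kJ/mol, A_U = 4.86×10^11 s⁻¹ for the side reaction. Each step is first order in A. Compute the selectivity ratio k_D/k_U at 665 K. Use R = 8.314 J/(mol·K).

Since both paths have the same order in A, the concentration cancels and S_{D/U} = k_D/k_U = (A_D/A_U)·exp[(E_U−E_D)/(RT)].
(E_U−E_D)/(RT) = (147−98.3)×10³/(8.314×665) = 48700/5529 = 8.808.
k_D/k_U = (1.41×10^8/4.86×10^11)·exp(8.808) = 2.901×10^-4 × 6690 = 1.94.

1.94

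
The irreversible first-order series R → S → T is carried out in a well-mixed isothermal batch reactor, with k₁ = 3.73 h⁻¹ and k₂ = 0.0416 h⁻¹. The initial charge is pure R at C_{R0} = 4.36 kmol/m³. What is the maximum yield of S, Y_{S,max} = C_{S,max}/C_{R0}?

0.951

For a first-order series the maximum intermediate yield is C_{S,max}/C_{R0} = (k₁/k₂)^[k₂/(k₂−k₁)].
= (3.73/0.0416)^(0.0416/(0.0416−3.73)) = (89.66)^(-0.01128) = 0.9506.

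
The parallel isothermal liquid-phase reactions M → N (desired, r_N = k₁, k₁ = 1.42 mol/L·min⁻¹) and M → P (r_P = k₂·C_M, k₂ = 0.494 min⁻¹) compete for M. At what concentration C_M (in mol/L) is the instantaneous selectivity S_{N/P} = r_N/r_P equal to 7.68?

0.374 mol/L

S_{N/P} = (k₁/k₂)·C_M⁻¹ ⇒ C_M = (S·k₂/k₁)^(-1).
= (7.68×0.494/1.42)^(-1) = (2.672)^(-1) = 0.374 mol/L.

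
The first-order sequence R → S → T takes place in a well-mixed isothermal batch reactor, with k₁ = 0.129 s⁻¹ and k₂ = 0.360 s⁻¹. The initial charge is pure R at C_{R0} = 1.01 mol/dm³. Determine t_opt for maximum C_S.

4.44 s

The intermediate peaks when r₁ = r₂, i.e. k₁e^(−k₁t) = k₂e^(−k₂t), giving t_opt = ln(k₂/k₁)/(k₂−k₁).
= ln(0.360/0.129)/(0.360−0.129) = ln(2.791)/0.2310 = 1.026/0.2310 = 4.44 s.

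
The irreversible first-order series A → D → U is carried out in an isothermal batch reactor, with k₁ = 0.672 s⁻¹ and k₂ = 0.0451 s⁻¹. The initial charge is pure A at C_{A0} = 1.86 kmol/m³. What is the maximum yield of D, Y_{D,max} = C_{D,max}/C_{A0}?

0.823

For a first-order series the maximum intermediate yield is C_{D,max}/C_{A0} = (k₁/k₂)^[k₂/(k₂−k₁)].
= (0.672/0.0451)^(0.0451/(0.0451−0.672)) = (14.90)^(-0.07194) = 0.8234.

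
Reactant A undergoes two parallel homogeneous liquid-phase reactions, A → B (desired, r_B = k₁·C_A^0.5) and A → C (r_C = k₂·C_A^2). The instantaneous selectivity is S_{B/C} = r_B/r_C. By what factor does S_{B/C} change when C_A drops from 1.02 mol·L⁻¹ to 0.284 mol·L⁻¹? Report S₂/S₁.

6.81

S_{B/C} = (k₁/k₂)·C_A^-1.5, so S₂/S₁ = (C_{A,2}/C_{A,1})^-1.5.
= (0.284/1.02)^(-1.5) = (0.2784)^(-1.5) = 6.81.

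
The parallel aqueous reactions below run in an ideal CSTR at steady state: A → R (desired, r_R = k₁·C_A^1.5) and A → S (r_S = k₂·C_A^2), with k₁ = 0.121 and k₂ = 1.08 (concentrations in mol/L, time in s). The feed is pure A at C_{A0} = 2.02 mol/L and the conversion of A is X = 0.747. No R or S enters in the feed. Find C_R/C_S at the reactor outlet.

0.157

Exit C_A = C_{A0}(1−X) = 2.02×0.253 = 0.5111 mol/L.
Rates in a CSTR are evaluated at the outlet concentration: r_R = 0.121×0.5111^1.5 = 0.04421, r_S = 1.08×0.5111^2 = 0.2821.
Overall selectivity = C_R/C_S = r_Rτ/(r_Sτ) = r_R/r_S = 0.157.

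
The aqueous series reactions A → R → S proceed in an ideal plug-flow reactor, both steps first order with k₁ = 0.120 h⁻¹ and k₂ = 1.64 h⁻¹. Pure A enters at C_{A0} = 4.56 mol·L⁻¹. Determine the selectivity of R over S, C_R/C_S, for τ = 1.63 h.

Solving the coupled first-order balances gives C_R(τ) = [k₁/(k₂−k₁)]·C_{A0}·(e^(−k₁τ) − e^(−k₂τ)).
e^(−k₁τ) = e^(−0.120×1.63) = e^(−0.1956) = 0.8223; e^(−k₂τ) = e^(−2.673) = 0.06903.
C_R = 0.120×4.56/(1.64−0.120) × (0.8223−0.06903) = 0.3600×0.7533 = 0.2712 mol·L⁻¹.
C_A = C_{A0}e^(−k₁τ) = 3.750 mol·L⁻¹, so C_S = C_{A0}−C_A−C_R = 0.5389 mol·L⁻¹; C_R/C_S = 0.503.

0.503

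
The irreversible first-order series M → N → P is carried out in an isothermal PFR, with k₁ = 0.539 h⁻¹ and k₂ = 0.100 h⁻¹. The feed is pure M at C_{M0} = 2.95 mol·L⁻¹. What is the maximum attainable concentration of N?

At the optimum, C_{N,max}/C_{M0} = (k₁/k₂)^[k₂/(k₂−k₁)].
= (0.539/0.100)^(0.100/(0.100−0.539)) = (5.390)^(-0.2278) = 0.6813.
C_{N,max} = 0.6813×2.95 = 2.01 mol·L⁻¹.

2.01 mol·L⁻¹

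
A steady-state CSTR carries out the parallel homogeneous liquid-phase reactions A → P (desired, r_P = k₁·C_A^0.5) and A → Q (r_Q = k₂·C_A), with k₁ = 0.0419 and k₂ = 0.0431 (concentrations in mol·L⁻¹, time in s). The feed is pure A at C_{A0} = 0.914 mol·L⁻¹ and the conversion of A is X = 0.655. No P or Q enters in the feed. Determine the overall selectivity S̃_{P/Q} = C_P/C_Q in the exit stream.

Exit C_A = C_{A0}(1−X) = 0.914×0.345 = 0.3153 mol·L⁻¹.
A CSTR operates uniformly at the exit composition, giving r_P = 0.02353 and r_Q = 0.01359 (each k·C_A^n at C_A = 0.3153).
Overall selectivity = C_P/C_Q = r_Pτ/(r_Qτ) = r_P/r_Q = 1.73.

1.73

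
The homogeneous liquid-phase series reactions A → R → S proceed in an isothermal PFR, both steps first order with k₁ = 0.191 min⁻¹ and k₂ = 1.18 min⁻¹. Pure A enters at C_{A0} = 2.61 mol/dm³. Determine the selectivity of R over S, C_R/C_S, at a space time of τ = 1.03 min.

For first-order series with pure A initially, C_R(τ) = k₁C_{A0}/(k₂−k₁)·(e^(−k₁τ) − e^(−k₂τ)).
e^(−k₁τ) = e^(−0.191×1.03) = e^(−0.1967) = 0.8214; e^(−k₂τ) = e^(−1.215) = 0.2966.
C_R = 0.191×2.61/(1.18−0.191) × (0.8214−0.2966) = 0.5041×0.5248 = 0.2645 mol/dm³.
C_A = C_{A0}e^(−k₁τ) = 2.144 mol/dm³, so C_S = C_{A0}−C_A−C_R = 0.2016 mol/dm³; C_R/C_S = 1.31.

1.31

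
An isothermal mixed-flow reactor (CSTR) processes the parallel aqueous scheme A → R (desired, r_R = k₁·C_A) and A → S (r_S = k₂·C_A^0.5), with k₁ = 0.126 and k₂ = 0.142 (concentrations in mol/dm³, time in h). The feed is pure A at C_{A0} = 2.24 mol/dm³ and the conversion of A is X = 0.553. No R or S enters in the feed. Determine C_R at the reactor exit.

0.583 mol/dm³

Exit C_A = C_{A0}(1−X) = 2.24×0.447 = 1.001 mol/dm³.
Rates in a CSTR are evaluated at the outlet concentration: r_R = 0.126×1.001 = 0.1262, r_S = 0.142×1.001^0.5 = 0.1421.
Fraction of consumed A going to R: r_R/(r_R+r_S) = 0.4703.
C_R = 0.4703·C_{A0}·X = 0.4703×2.24×0.553 = 0.583 mol/dm³.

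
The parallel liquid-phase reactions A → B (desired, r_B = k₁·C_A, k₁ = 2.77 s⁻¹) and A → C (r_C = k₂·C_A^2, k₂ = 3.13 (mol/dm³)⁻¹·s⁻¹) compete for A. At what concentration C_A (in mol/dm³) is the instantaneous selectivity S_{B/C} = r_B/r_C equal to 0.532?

1.66 mol/dm³

S_{B/C} = (k₁/k₂)·C_A⁻¹ ⇒ C_A = (S·k₂/k₁)^(-1).
= (0.532×3.13/2.77)^(-1) = (0.6011)^(-1) = 1.66 mol/dm³.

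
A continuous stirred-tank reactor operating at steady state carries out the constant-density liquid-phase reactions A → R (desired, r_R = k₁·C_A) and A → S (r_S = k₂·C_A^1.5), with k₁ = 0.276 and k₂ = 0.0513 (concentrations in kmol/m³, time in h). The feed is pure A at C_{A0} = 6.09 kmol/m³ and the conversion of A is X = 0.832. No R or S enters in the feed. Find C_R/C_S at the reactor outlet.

Exit C_A = C_{A0}(1−X) = 6.09×0.168 = 1.023 kmol/m³.
A CSTR operates uniformly at the exit composition, giving r_R = 0.2824 and r_S = 0.05309 (each k·C_A^n at C_A = 1.023).
Overall selectivity = C_R/C_S = r_Rτ/(r_Sτ) = r_R/r_S = 5.32.

5.32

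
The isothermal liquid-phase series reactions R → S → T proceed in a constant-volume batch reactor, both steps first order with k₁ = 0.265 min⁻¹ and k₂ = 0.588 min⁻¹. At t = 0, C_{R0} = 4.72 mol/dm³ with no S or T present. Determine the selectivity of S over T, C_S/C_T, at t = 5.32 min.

For first-order series with pure R initially, C_S(t) = k₁C_{R0}/(k₂−k₁)·(e^(−k₁t) − e^(−k₂t)).
e^(−k₁t) = e^(−0.265×5.32) = e^(−1.410) = 0.2442; e^(−k₂t) = e^(−3.128) = 0.04380.
C_S = 0.265×4.72/(0.588−0.265) × (0.2442−0.04380) = 3.872×0.2004 = 0.7760 mol/dm³.
C_R = C_{R0}e^(−k₁t) = 1.153 mol/dm³, so C_T = C_{R0}−C_R−C_S = 2.791 mol/dm³; C_S/C_T = 0.278.

0.278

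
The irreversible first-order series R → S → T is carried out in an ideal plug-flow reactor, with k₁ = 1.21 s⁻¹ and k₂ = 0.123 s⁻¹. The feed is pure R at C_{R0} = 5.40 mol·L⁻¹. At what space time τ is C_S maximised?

2.10 s

Setting dC_S/dτ = 0 gives τ_opt = ln(k₂/k₁)/(k₂−k₁).
= ln(0.123/1.21)/(0.123−1.21) = ln(0.1017)/-1.087 = -2.286/-1.087 = 2.10 s.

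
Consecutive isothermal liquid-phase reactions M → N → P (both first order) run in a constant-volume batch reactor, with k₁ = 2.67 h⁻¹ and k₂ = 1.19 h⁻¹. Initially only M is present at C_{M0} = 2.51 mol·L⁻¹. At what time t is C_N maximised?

0.546 h

The intermediate peaks when r₁ = r₂, i.e. k₁e^(−k₁t) = k₂e^(−k₂t), giving t_opt = ln(k₂/k₁)/(k₂−k₁).
= ln(1.19/2.67)/(1.19−2.67) = ln(0.4457)/-1.480 = -0.8081/-1.480 = 0.546 h.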